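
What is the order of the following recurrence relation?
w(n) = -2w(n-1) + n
The order is the largest lag k for which w(n-k) appears. Here the deepest term is w(n-1) (the n term is non-homogeneous and does not affect the order), so the order is 1.

Order 1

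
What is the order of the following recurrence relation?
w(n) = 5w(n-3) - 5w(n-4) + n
The order is the largest lag k for which w(n-k) appears. Here the deepest term is w(n-4) (the n term is non-homogeneous and does not affect the order), so the order is 4.

Order 4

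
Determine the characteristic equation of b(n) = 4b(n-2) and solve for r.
Substitute b(n) = rⁿ and divide through by rⁿ⁻²: r² - 4 = 0
Factor: (r + 2)(r - 2) = 0, so r = -2, 2.
General solution: b(n) = A·(-2)ⁿ + B·2ⁿ

Characteristic: r² - 4 = 0, Roots: r = -2, 2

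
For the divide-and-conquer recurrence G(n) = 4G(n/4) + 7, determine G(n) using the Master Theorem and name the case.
Master Theorem template: G(n) = a·G(n/b) + f(n).
Here: a=4, b=4, f(n)=7
Compute log_b(a) = log_4(4) = 1.
f(n) = 7 = O(n^(1-ε)) with ε = 1. Case 1: G(n) = Θ(n^log_b(a)) = Θ(n).

Case 1: G(n) = Θ(n)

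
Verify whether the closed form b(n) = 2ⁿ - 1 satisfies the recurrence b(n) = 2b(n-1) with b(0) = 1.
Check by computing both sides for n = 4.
From the recurrence with b(0) = 1:
  b(0) = 1, b(1) = 2, b(2) = 4, b(3) = 8, b(4) = 16
  so the recurrence gives b(4) = 16.
From the proposed closed form b(n) = 2ⁿ - 1:
  b(4) = 15.
The recurrence gives 16 but the closed form gives 15, so the closed form does not satisfy the recurrence.

No, the closed form is incorrect.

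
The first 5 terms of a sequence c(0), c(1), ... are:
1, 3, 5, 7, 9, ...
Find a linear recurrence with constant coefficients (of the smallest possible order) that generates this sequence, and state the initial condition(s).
Look for the lowest-order linear relation among consecutive terms.
Observation: consecutive differences are constant (= 2).
Check at n=2: 1·3 + 2 = 5. ✓

c(n) = c(n-1) + 2, c(0) = 1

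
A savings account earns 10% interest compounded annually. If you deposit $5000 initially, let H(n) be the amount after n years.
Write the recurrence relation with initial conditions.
Each year the balance grows by 10%, i.e. is multiplied by 1 + 10/100 = 1.1, so H(n) = 1.1 × H(n-1). The initial deposit gives H(0) = 5000.
Unrolling gives the closed form H(n) = 5000 × (1.1)ⁿ.

H(n) = 1.1 × H(n-1), H(0) = 5000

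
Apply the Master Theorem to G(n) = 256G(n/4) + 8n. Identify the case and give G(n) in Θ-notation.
Master Theorem template: G(n) = a·G(n/b) + f(n).
Here: a=256, b=4, f(n)=8n
Compute log_b(a) = log_4(256) = 4.
f(n) = 8n = O(n^(4-ε)) with ε = 3. Case 1: G(n) = Θ(n^log_b(a)) = Θ(n^4).

Case 1: G(n) = Θ(n^4)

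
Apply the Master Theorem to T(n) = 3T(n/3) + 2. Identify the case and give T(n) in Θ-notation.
Master Theorem template: T(n) = a·T(n/b) + f(n).
Here: a=3, b=3, f(n)=2
Compute log_b(a) = log_3(3) = 1.
f(n) = 2 = O(n^(1-ε)) with ε = 1. Case 1: T(n) = Θ(n^log_b(a)) = Θ(n).

Case 1: T(n) = Θ(n)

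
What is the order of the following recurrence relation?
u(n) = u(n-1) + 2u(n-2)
The order is the largest lag k for which u(n-k) appears. Here the deepest term is u(n-2), so the order is 2.

Order 2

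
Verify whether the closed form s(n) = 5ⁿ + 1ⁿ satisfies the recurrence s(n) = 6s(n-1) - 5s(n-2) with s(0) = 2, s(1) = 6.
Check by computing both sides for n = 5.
From the recurrence with s(0) = 2, s(1) = 6:
  s(0) = 2, s(1) = 6, s(2) = 26, s(3) = 126, s(4) = 626, s(5) = 3126
  so the recurrence gives s(5) = 3126.
From the proposed closed form s(n) = 5ⁿ + 1ⁿ:
  s(5) = 3126.
Both sides give 3126 at n = 5, and the initial condition(s) match, so the closed form is consistent.

Yes, the closed form is correct.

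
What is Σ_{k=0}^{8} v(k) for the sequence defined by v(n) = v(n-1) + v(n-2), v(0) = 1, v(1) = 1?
Computing the sequence terms: 1, 1, 2, 3, 5, 8, 13, 21, 34
Adding these values together:

88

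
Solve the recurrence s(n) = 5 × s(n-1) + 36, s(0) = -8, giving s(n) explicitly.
Recurrence: s(n) = 5 × s(n-1) + 36, initial: s(0) = -8.
Try s(n) = A·5ⁿ + C. Substituting: A·5ⁿ + C = 5(A·5ⁿ⁻¹ + C) + 36 = A·5ⁿ + 5C + 36, so C = 5C + 36, giving C = -9. Then s(0) = A - 9 = -8 gives A = 1.

s(n) = 5ⁿ - 9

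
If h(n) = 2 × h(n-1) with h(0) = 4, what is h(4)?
Computing step by step:
h(0) = 4
h(1) = 2 × 4 = 8
h(2) = 2 × 8 = 16
h(3) = 2 × 16 = 32
h(4) = 2 × 32 = 64

64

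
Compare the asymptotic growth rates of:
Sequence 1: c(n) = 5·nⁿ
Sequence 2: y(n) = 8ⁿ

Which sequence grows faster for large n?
Comparing growth rates:
Growth-rate hierarchy: log n ≺ any polynomial ≺ any exponential cⁿ (c>1) ≺ n! ≺ nⁿ.
super-exponential nⁿ dominates exponential base 8 asymptotically.

c(n) grows faster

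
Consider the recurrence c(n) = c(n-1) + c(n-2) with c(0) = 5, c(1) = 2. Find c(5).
Computing the sequence terms:
5, 2, 7, 9, 16, 25

25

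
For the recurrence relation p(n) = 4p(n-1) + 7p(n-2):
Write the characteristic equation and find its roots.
Substitute p(n) = rⁿ and divide through by rⁿ⁻²: r² - 4r - 7 = 0
Discriminant: 4² + 4·7 = 44, not a perfect square, so by the quadratic formula r = (4 ± √44)/2.
General solution: p(n) = A·r₁ⁿ + B·r₂ⁿ where r₁,r₂ = (4 ± √44)/2

Characteristic: r² - 4r - 7 = 0, Roots: r = (4 ± √44)/2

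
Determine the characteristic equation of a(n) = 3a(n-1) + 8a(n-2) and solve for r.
Substitute a(n) = rⁿ and divide through by rⁿ⁻²: r² - 3r - 8 = 0
Discriminant: 3² + 4·8 = 41, not a perfect square, so by the quadratic formula r = (3 ± √41)/2.
General solution: a(n) = A·r₁ⁿ + B·r₂ⁿ where r₁,r₂ = (3 ± √41)/2

Characteristic: r² - 3r - 8 = 0, Roots: r = (3 ± √41)/2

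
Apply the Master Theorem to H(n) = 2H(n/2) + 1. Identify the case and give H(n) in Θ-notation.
Master Theorem template: H(n) = a·H(n/b) + f(n).
Here: a=2, b=2, f(n)=1
Compute log_b(a) = log_2(2) = 1.
f(n) = 1 = O(n^(1-ε)) with ε = 1. Case 1: H(n) = Θ(n^log_b(a)) = Θ(n).

Case 1: H(n) = Θ(n)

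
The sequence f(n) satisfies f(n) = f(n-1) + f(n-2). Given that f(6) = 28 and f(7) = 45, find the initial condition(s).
Work backwards using f(k) = f(k+2) - f(k+1):
f(5) = f(7) - f(6) = 45 - 28 = 17
f(4) = f(6) - f(5) = 28 - 17 = 11
f(3) = f(5) - f(4) = 17 - 11 = 6
f(2) = f(4) - f(3) = 11 - 6 = 5
f(1) = f(3) - f(2) = 6 - 5 = 1
f(0) = f(2) - f(1) = 5 - 1 = 4

f(0) = 4, f(1) = 1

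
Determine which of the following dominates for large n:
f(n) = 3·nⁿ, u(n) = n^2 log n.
Comparing growth rates:
Growth-rate hierarchy: log n ≺ any polynomial ≺ any exponential cⁿ (c>1) ≺ n! ≺ nⁿ.
super-exponential nⁿ dominates polynomial degree 2 (with log factor) asymptotically.

f(n) grows faster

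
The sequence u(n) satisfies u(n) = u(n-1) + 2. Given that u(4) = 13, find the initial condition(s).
u(4) = u(0) + 4·2, so u(0) = 13 - 8 = 5.

u(0) = 5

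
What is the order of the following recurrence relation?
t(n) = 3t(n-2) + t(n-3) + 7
The order is the largest lag k for which t(n-k) appears. Here the deepest term is t(n-3) (the 7 term is non-homogeneous and does not affect the order), so the order is 3.

Order 3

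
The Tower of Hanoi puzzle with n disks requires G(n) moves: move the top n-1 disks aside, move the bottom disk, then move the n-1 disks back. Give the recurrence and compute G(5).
Moving n disks = move the top n-1 disks aside (G(n-1) moves) + move the largest disk (1 move) + move the n-1 disks back on top (G(n-1) moves), so G(n) = 2G(n-1) + 1, with G(1) = 1 (a single disk takes one move).
First terms: 1, 3, 7, 15, 31, … — each is one less than a power of 2. Indeed G(n) + 1 = 2(G(n-1) + 1) with G(1) + 1 = 2, so G(n) + 1 = 2ⁿ and G(n) = 2ⁿ - 1.
Hence G(5) = 2^5 - 1 = 32 - 1 = 31.

G(n) = 2G(n-1) + 1, G(1) = 1; G(5) = 31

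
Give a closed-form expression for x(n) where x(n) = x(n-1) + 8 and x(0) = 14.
Recurrence: x(n) = x(n-1) + 8, initial: x(0) = 14.
Each step adds 8, so x(n) = x(0) + 8n = 8n + 14.

x(n) = 8n + 14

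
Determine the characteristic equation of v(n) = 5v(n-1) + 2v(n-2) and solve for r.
Substitute v(n) = rⁿ and divide through by rⁿ⁻²: r² - 5r - 2 = 0
Discriminant: 5² + 4·2 = 33, not a perfect square, so by the quadratic formula r = (5 ± √33)/2.
General solution: v(n) = A·r₁ⁿ + B·r₂ⁿ where r₁,r₂ = (5 ± √33)/2

Characteristic: r² - 5r - 2 = 0, Roots: r = (5 ± √33)/2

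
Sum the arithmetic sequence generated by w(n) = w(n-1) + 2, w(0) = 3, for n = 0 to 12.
Computing the sequence terms: 3, 5, 7, 9, 11, 13, 15, 17, 19, 21, 23, 25, 27
Adding these values together:

195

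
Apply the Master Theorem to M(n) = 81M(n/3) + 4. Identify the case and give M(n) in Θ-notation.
Master Theorem template: M(n) = a·M(n/b) + f(n).
Here: a=81, b=3, f(n)=4
Compute log_b(a) = log_3(81) = 4.
f(n) = 4 = O(n^(4-ε)) with ε = 4. Case 1: M(n) = Θ(n^log_b(a)) = Θ(n^4).

Case 1: M(n) = Θ(n^4)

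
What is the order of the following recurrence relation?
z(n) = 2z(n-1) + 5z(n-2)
The order is the largest lag k for which z(n-k) appears. Here the deepest term is z(n-2), so the order is 2.

Order 2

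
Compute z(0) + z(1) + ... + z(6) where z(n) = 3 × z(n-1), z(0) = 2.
Computing the sequence terms: 2, 6, 18, 54, 162, 486, 1458
Adding these values together:

2186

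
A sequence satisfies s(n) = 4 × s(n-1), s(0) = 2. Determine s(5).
Computing step by step:
s(0) = 2
s(1) = 4 × 2 = 8
s(2) = 4 × 8 = 32
s(3) = 4 × 32 = 128
s(4) = 4 × 128 = 512
s(5) = 4 × 512 = 2048

2048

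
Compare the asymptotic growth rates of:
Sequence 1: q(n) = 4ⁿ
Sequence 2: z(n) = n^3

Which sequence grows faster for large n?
Comparing growth rates:
Growth-rate hierarchy: log n ≺ any polynomial ≺ any exponential cⁿ (c>1) ≺ n! ≺ nⁿ.
exponential base 4 dominates polynomial degree 3 asymptotically.

q(n) grows faster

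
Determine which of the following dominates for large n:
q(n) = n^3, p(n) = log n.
Comparing growth rates:
Growth-rate hierarchy: log n ≺ any polynomial ≺ any exponential cⁿ (c>1) ≺ n! ≺ nⁿ.
polynomial degree 3 dominates logarithmic asymptotically.

q(n) grows faster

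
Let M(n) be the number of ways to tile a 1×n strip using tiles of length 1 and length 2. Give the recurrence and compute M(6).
Condition on the last tile: it has length 1 (leaving a 1×(n-1) strip) or length 2 (leaving a 1×(n-2) strip), so M(n) = M(n-1) + M(n-2) (order-2 linear recurrence).
For 0 ≤ i < 2 only unit tiles fit, so M(i) = 1.
Iterating the recurrence: M(2) = 2, M(3) = 3, M(4) = 5, M(5) = 8, M(6) = 13.

M(n) = M(n-1) + M(n-2), with M(i) = 1 for 0 ≤ i < 2; M(6) = 13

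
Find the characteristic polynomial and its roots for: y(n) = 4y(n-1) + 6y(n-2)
Substitute y(n) = rⁿ and divide through by rⁿ⁻²: r² - 4r - 6 = 0
Discriminant: 4² + 4·6 = 40, not a perfect square, so by the quadratic formula r = (4 ± √40)/2.
General solution: y(n) = A·r₁ⁿ + B·r₂ⁿ where r₁,r₂ = (4 ± √40)/2

Characteristic: r² - 4r - 6 = 0, Roots: r = (4 ± √40)/2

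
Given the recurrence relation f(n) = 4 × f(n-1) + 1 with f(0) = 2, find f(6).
Computing step by step:
f(0) = 2
f(1) = 4 × 2 + 1 = 9
f(2) = 4 × 9 + 1 = 37
f(3) = 4 × 37 + 1 = 149
f(4) = 4 × 149 + 1 = 597
f(5) = 4 × 597 + 1 = 2389
f(6) = 4 × 2389 + 1 = 9557

9557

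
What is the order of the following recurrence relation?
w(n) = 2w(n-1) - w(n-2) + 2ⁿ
The order is the largest lag k for which w(n-k) appears. Here the deepest term is w(n-2) (the 2ⁿ term is non-homogeneous and does not affect the order), so the order is 2.

Order 2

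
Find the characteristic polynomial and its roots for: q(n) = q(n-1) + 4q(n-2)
Substitute q(n) = rⁿ and divide through by rⁿ⁻²: r² - r - 4 = 0
Discriminant: 1² + 4·4 = 17, not a perfect square, so by the quadratic formula r = (1 ± √17)/2.
General solution: q(n) = A·r₁ⁿ + B·r₂ⁿ where r₁,r₂ = (1 ± √17)/2

Characteristic: r² - r - 4 = 0, Roots: r = (1 ± √17)/2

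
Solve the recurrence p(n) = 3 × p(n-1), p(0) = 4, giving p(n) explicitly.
Recurrence: p(n) = 3 × p(n-1), initial: p(0) = 4.
Each term is 3 times the previous, so this is geometric with ratio 3. After n steps: p(n) = p(0)·3ⁿ = 4·3ⁿ.

p(n) = 4·3ⁿ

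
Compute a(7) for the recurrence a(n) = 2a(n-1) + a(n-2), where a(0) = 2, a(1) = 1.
Computing the sequence terms:
2, 1, 4, 9, 22, 53, 128, 309

309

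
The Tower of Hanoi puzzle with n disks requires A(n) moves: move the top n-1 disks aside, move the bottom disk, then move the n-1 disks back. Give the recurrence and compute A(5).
Moving n disks = move the top n-1 disks aside (A(n-1) moves) + move the largest disk (1 move) + move the n-1 disks back on top (A(n-1) moves), so A(n) = 2A(n-1) + 1, with A(1) = 1 (a single disk takes one move).
First terms: 1, 3, 7, 15, 31, … — each is one less than a power of 2. Indeed A(n) + 1 = 2(A(n-1) + 1) with A(1) + 1 = 2, so A(n) + 1 = 2ⁿ and A(n) = 2ⁿ - 1.
Hence A(5) = 2^5 - 1 = 32 - 1 = 31.

A(n) = 2A(n-1) + 1, A(1) = 1; A(5) = 31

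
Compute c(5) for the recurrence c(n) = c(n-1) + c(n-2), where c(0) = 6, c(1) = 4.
Computing the sequence terms:
6, 4, 10, 14, 24, 38

38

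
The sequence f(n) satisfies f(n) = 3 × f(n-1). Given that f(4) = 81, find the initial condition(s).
In general f(n) = 3ⁿ · f(0). At n = 4: f(0) = f(4) / 3^4 = 81 / 81 = 1.

f(0) = 1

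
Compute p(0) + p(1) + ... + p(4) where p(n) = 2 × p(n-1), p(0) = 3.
Computing the sequence terms: 3, 6, 12, 24, 48
Adding these values together:

93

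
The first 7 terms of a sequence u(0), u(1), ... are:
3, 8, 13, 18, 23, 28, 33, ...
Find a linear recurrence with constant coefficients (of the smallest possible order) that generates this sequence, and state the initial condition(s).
Look for the lowest-order linear relation among consecutive terms.
Observation: consecutive differences are constant (= 5).
Check at n=2: 1·8 + 5 = 13. ✓

u(n) = u(n-1) + 5, u(0) = 3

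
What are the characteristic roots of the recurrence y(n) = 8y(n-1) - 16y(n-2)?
Substitute y(n) = rⁿ and divide through by rⁿ⁻²: r² - 8r + 16 = 0
Factor: (r - 4)² = 0, so r = 4 (double root).
General solution: y(n) = (A + Bn)·4ⁿ

Characteristic: r² - 8r + 16 = 0, Roots: r = 4 (double root)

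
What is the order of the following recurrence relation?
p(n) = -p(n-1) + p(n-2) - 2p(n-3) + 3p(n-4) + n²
The order is the largest lag k for which p(n-k) appears. Here the deepest term is p(n-4) (the n² term is non-homogeneous and does not affect the order), so the order is 4.

Order 4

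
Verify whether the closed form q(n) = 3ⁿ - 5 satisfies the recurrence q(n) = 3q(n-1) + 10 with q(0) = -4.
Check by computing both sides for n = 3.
From the recurrence with q(0) = -4:
  q(0) = -4, q(1) = -2, q(2) = 4, q(3) = 22
  so the recurrence gives q(3) = 22.
From the proposed closed form q(n) = 3ⁿ - 5:
  q(3) = 22.
Both sides give 22 at n = 3, and the initial condition(s) match, so the closed form is consistent.

Yes, the closed form is correct.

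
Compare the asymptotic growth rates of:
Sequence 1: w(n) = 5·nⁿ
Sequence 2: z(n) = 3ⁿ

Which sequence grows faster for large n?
Comparing growth rates:
Growth-rate hierarchy: log n ≺ any polynomial ≺ any exponential cⁿ (c>1) ≺ n! ≺ nⁿ.
super-exponential nⁿ dominates exponential base 3 asymptotically.

w(n) grows faster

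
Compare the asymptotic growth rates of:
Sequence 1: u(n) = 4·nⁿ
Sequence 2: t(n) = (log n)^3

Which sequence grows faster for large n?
Comparing growth rates:
Growth-rate hierarchy: log n ≺ any polynomial ≺ any exponential cⁿ (c>1) ≺ n! ≺ nⁿ.
super-exponential nⁿ dominates polylogarithmic (log n)^3 asymptotically.

u(n) grows faster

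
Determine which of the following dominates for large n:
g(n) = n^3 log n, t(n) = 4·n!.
Comparing growth rates:
Growth-rate hierarchy: log n ≺ any polynomial ≺ any exponential cⁿ (c>1) ≺ n! ≺ nⁿ.
factorial dominates polynomial degree 3 (with log factor) asymptotically.

t(n) grows faster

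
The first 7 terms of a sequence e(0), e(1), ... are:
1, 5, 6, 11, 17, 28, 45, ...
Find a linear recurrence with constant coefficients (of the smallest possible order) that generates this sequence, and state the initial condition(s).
Look for the lowest-order linear relation among consecutive terms.
Observation: e(n) - 1·e(n-1) - (1)·e(n-2) = 0 holds for the shown terms, and no order-1 relation e(n) = α·e(n-1) + β fits.
Check at n=3: 1·6 + (1)·5 = 11. ✓

e(n) = e(n-1) + e(n-2), e(0) = 1, e(1) = 5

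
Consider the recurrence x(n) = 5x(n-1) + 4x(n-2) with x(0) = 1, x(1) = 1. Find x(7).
Computing the sequence terms:
1, 1, 9, 49, 281, 1601, 9129, 52049

52049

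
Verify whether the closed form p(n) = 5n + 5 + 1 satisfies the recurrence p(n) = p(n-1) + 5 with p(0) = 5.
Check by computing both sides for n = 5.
From the recurrence with p(0) = 5:
  p(0) = 5, p(1) = 10, p(2) = 15, p(3) = 20, p(4) = 25, p(5) = 30
  so the recurrence gives p(5) = 30.
From the proposed closed form p(n) = 5n + 5 + 1:
  p(5) = 31.
The recurrence gives 30 but the closed form gives 31, so the closed form does not satisfy the recurrence.

No, the closed form is incorrect.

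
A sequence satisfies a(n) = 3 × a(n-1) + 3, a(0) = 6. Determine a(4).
Computing step by step:
a(0) = 6
a(1) = 3 × 6 + 3 = 21
a(2) = 3 × 21 + 3 = 66
a(3) = 3 × 66 + 3 = 201
a(4) = 3 × 201 + 3 = 606

606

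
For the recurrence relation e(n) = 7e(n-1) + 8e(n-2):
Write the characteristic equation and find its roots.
Substitute e(n) = rⁿ and divide through by rⁿ⁻²: r² - 7r - 8 = 0
Factor: (r - 8)(r + 1) = 0, so r = 8, -1.
General solution: e(n) = A·8ⁿ + B·(-1)ⁿ

Characteristic: r² - 7r - 8 = 0, Roots: r = 8, -1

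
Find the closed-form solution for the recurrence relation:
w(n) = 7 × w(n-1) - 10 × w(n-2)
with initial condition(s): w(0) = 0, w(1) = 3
Recurrence: w(n) = 7 × w(n-1) - 10 × w(n-2), initial: w(0) = 0, w(1) = 3.
Characteristic equation: r² - 7r + 10 = 0, which factors as (r - 5)(r - 2) = 0, so r = 5, 2. General solution w(n) = A·5ⁿ + B·2ⁿ. From w(0) = 0: A + B = 0. From w(1) = 3: 5A + 2B = 3. Solving gives A = 1, B = -1.

w(n) = 5ⁿ - 2ⁿ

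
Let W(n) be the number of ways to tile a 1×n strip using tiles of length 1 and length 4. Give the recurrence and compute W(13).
Condition on the last tile: it has length 1 (leaving a 1×(n-1) strip) or length 4 (leaving a 1×(n-4) strip), so W(n) = W(n-1) + W(n-4) (order-4 linear recurrence).
For 0 ≤ i < 4 only unit tiles fit, so W(i) = 1.
Iterating the recurrence: W(4) = 2, W(5) = 3, W(6) = 4, W(7) = 5, W(8) = 7, W(9) = 10, W(10) = 14, W(11) = 19, W(12) = 26, W(13) = 36.

W(n) = W(n-1) + W(n-4), with W(i) = 1 for 0 ≤ i < 4; W(13) = 36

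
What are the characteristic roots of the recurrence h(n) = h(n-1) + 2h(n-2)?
Substitute h(n) = rⁿ and divide through by rⁿ⁻²: r² - r - 2 = 0
Factor: (r - 2)(r + 1) = 0, so r = 2, -1.
General solution: h(n) = A·2ⁿ + B·(-1)ⁿ

Characteristic: r² - r - 2 = 0, Roots: r = 2, -1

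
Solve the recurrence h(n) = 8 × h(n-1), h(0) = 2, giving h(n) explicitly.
Recurrence: h(n) = 8 × h(n-1), initial: h(0) = 2.
Each term is 8 times the previous, so this is geometric with ratio 8. After n steps: h(n) = h(0)·8ⁿ = 2·8ⁿ.

h(n) = 2·8ⁿ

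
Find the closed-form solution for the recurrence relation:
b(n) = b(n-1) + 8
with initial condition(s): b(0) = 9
Recurrence: b(n) = b(n-1) + 8, initial: b(0) = 9.
Each step adds 8, so b(n) = b(0) + 8n = 8n + 9.

b(n) = 8n + 9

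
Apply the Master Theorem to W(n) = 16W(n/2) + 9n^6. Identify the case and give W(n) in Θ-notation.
Master Theorem template: W(n) = a·W(n/b) + f(n).
Here: a=16, b=2, f(n)=9n^6
Compute log_b(a) = log_2(16) = 4.
f(n) = 9n^6 = Ω(n^(4+ε)) with ε = 2, and the regularity condition holds (a·f(n/b) = (a/b^6)·f(n) with a/b^6 = 2^-2 < 1). Case 3: W(n) = Θ(f(n)) = Θ(n^6).

Case 3: W(n) = Θ(n^6)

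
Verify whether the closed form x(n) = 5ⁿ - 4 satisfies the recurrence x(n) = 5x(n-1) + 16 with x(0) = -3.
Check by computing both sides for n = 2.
From the recurrence with x(0) = -3:
  x(0) = -3, x(1) = 1, x(2) = 21
  so the recurrence gives x(2) = 21.
From the proposed closed form x(n) = 5ⁿ - 4:
  x(2) = 21.
Both sides give 21 at n = 2, and the initial condition(s) match, so the closed form is consistent.

Yes, the closed form is correct.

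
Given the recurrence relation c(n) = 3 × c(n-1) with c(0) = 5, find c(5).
Computing step by step:
c(0) = 5
c(1) = 3 × 5 = 15
c(2) = 3 × 15 = 45
c(3) = 3 × 45 = 135
c(4) = 3 × 135 = 405
c(5) = 3 × 405 = 1215

1215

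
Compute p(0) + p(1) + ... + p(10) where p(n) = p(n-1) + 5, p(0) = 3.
Computing the sequence terms: 3, 8, 13, 18, 23, 28, 33, 38, 43, 48, 53
Adding these values together:

308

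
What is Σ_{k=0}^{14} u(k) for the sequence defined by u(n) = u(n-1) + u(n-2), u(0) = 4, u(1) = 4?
Computing the sequence terms: 4, 4, 8, 12, 20, 32, 52, 84, 136, 220, 356, 576, 932, 1508, 2440
Adding these values together:

6384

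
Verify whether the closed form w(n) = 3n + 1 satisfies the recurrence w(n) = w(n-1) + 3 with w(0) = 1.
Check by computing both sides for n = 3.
From the recurrence with w(0) = 1:
  w(0) = 1, w(1) = 4, w(2) = 7, w(3) = 10
  so the recurrence gives w(3) = 10.
From the proposed closed form w(n) = 3n + 1:
  w(3) = 10.
Both sides give 10 at n = 3, and the initial condition(s) match, so the closed form is consistent.

Yes, the closed form is correct.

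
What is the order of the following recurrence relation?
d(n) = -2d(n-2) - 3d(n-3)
The order is the largest lag k for which d(n-k) appears. Here the deepest term is d(n-3), so the order is 3.

Order 3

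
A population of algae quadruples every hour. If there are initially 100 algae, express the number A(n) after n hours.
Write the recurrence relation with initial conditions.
Each hour multiplies the count by 4, so the count after n hours depends only on the count after n-1 hours: A(n) = 4 × A(n-1). The starting count gives A(0) = 100.
Unrolling n times gives the closed form A(n) = 100 × 4ⁿ.

A(n) = 4 × A(n-1), A(0) = 100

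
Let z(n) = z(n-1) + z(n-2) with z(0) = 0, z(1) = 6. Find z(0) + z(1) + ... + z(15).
Computing the sequence terms: 0, 6, 6, 12, 18, 30, 48, 78, 126, 204, 330, 534, 864, 1398, 2262, 3660
Adding these values together:

9576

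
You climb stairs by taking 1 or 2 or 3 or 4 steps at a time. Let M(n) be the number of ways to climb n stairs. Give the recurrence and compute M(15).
Condition on the size of the last step (1 to 4): before it there were n-1, …, n-4 stairs climbed, and these cases are disjoint, so M(n) = M(n-1) + M(n-2) + M(n-3) + M(n-4) (order-4 linear recurrence).
Initial conditions by direct count (compositions of i into parts ≤ 4): M(1) = 1; M(2) = 2; M(3) = 4; M(4) = 8.
Iterating the recurrence: M(5) = 15, M(6) = 29, M(7) = 56, M(8) = 108, M(9) = 208, M(10) = 401, M(11) = 773, M(12) = 1490, M(13) = 2872, M(14) = 5536, M(15) = 10671.

M(n) = M(n-1) + M(n-2) + M(n-3) + M(n-4), M(1) = 1, M(2) = 2, M(3) = 4, M(4) = 8; M(15) = 10671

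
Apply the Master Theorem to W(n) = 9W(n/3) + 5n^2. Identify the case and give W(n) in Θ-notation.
Master Theorem template: W(n) = a·W(n/b) + f(n).
Here: a=9, b=3, f(n)=5n^2
Compute log_b(a) = log_3(9) = 2.
f(n) = 5n^2 = Θ(n^2). Case 2: W(n) = Θ(n^2 log n).

Case 2: W(n) = Θ(n^2 log n)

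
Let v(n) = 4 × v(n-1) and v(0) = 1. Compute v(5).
Computing step by step:
v(0) = 1
v(1) = 4 × 1 = 4
v(2) = 4 × 4 = 16
v(3) = 4 × 16 = 64
v(4) = 4 × 64 = 256
v(5) = 4 × 256 = 1024

1024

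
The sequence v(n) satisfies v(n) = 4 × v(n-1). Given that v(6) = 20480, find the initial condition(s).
In general v(n) = 4ⁿ · v(0). At n = 6: v(0) = v(6) / 4^6 = 20480 / 4096 = 5.

v(0) = 5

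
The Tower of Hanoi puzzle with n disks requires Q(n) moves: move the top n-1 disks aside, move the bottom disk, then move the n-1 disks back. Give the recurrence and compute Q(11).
Moving n disks = move the top n-1 disks aside (Q(n-1) moves) + move the largest disk (1 move) + move the n-1 disks back on top (Q(n-1) moves), so Q(n) = 2Q(n-1) + 1, with Q(1) = 1 (a single disk takes one move).
First terms: 1, 3, 7, 15, 31, 63, … — each is one less than a power of 2. Indeed Q(n) + 1 = 2(Q(n-1) + 1) with Q(1) + 1 = 2, so Q(n) + 1 = 2ⁿ and Q(n) = 2ⁿ - 1.
Hence Q(11) = 2^11 - 1 = 2048 - 1 = 2047.

Q(n) = 2Q(n-1) + 1, Q(1) = 1; Q(11) = 2047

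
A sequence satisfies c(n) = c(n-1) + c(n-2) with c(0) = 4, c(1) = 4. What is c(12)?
Computing the sequence terms:
4, 4, 8, 12, 20, 32, 52, 84, 136, 220, 356, 576, 932

932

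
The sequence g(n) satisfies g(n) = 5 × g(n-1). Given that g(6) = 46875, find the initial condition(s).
In general g(n) = 5ⁿ · g(0). At n = 6: g(0) = g(6) / 5^6 = 46875 / 15625 = 3.

g(0) = 3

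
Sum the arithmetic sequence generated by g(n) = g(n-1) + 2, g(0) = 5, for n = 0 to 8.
Computing the sequence terms: 5, 7, 9, 11, 13, 15, 17, 19, 21
Adding these values together:

117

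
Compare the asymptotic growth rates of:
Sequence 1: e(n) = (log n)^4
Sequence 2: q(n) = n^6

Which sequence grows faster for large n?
Comparing growth rates:
Growth-rate hierarchy: log n ≺ any polynomial ≺ any exponential cⁿ (c>1) ≺ n! ≺ nⁿ.
polynomial degree 6 dominates polylogarithmic (log n)^4 asymptotically.

q(n) grows faster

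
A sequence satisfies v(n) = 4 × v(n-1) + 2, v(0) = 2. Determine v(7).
Computing step by step:
v(0) = 2
v(1) = 4 × 2 + 2 = 10
v(2) = 4 × 10 + 2 = 42
v(3) = 4 × 42 + 2 = 170
v(4) = 4 × 170 + 2 = 682
v(5) = 4 × 682 + 2 = 2730
v(6) = 4 × 2730 + 2 = 10922
v(7) = 4 × 10922 + 2 = 43690

43690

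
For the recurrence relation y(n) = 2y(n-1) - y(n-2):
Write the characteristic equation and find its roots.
Substitute y(n) = rⁿ and divide through by rⁿ⁻²: r² - 2r + 1 = 0
Factor: (r - 1)² = 0, so r = 1 (double root).
General solution: y(n) = (A + Bn)·1ⁿ

Characteristic: r² - 2r + 1 = 0, Roots: r = 1 (double root)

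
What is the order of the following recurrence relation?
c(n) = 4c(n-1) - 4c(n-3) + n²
The order is the largest lag k for which c(n-k) appears. Here the deepest term is c(n-3) (the n² term is non-homogeneous and does not affect the order), so the order is 3.

Order 3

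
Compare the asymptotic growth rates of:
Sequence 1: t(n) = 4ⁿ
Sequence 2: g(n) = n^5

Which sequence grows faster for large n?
Comparing growth rates:
Growth-rate hierarchy: log n ≺ any polynomial ≺ any exponential cⁿ (c>1) ≺ n! ≺ nⁿ.
exponential base 4 dominates polynomial degree 5 asymptotically.

t(n) grows faster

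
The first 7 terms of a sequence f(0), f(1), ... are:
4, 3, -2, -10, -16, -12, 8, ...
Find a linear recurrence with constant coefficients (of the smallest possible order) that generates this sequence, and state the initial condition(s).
Look for the lowest-order linear relation among consecutive terms.
Observation: f(n) - 2·f(n-1) - (-2)·f(n-2) = 0 holds for the shown terms, and no order-1 relation f(n) = α·f(n-1) + β fits.
Check at n=3: 2·-2 + (-2)·3 = -10. ✓

f(n) = 2f(n-1) - 2f(n-2), f(0) = 4, f(1) = 3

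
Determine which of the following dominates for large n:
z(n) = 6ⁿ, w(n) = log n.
Comparing growth rates:
Growth-rate hierarchy: log n ≺ any polynomial ≺ any exponential cⁿ (c>1) ≺ n! ≺ nⁿ.
exponential base 6 dominates logarithmic asymptotically.

z(n) grows faster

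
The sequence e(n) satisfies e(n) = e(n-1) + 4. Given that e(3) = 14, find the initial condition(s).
e(3) = e(0) + 3·4, so e(0) = 14 - 12 = 2.

e(0) = 2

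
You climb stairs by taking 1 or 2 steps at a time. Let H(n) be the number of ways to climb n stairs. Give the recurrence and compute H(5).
Condition on the size of the last step (1 to 2): before it there were n-1, …, n-2 stairs climbed, and these cases are disjoint, so H(n) = H(n-1) + H(n-2) (Fibonacci-type sequence).
Initial conditions by direct count (compositions of i into parts ≤ 2): H(1) = 1; H(2) = 2.
Iterating the recurrence: H(3) = 3, H(4) = 5, H(5) = 8.

H(n) = H(n-1) + H(n-2), H(1) = 1, H(2) = 2; H(5) = 8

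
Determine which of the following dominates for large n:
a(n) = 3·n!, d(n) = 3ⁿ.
Comparing growth rates:
Growth-rate hierarchy: log n ≺ any polynomial ≺ any exponential cⁿ (c>1) ≺ n! ≺ nⁿ.
factorial dominates exponential base 3 asymptotically.

a(n) grows faster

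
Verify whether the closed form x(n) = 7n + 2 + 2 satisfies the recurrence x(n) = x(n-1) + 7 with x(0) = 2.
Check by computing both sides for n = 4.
From the recurrence with x(0) = 2:
  x(0) = 2, x(1) = 9, x(2) = 16, x(3) = 23, x(4) = 30
  so the recurrence gives x(4) = 30.
From the proposed closed form x(n) = 7n + 2 + 2:
  x(4) = 32.
The recurrence gives 30 but the closed form gives 32, so the closed form does not satisfy the recurrence.

No, the closed form is incorrect.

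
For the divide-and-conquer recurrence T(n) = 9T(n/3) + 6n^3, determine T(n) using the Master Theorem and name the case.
Master Theorem template: T(n) = a·T(n/b) + f(n).
Here: a=9, b=3, f(n)=6n^3
Compute log_b(a) = log_3(9) = 2.
f(n) = 6n^3 = Ω(n^(2+ε)) with ε = 1, and the regularity condition holds (a·f(n/b) = (a/b^3)·f(n) with a/b^3 = 3^-1 < 1). Case 3: T(n) = Θ(f(n)) = Θ(n^3).

Case 3: T(n) = Θ(n^3)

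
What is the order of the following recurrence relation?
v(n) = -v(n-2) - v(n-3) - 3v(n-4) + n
The order is the largest lag k for which v(n-k) appears. Here the deepest term is v(n-4) (the n term is non-homogeneous and does not affect the order), so the order is 4.

Order 4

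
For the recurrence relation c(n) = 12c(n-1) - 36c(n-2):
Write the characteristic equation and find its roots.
Substitute c(n) = rⁿ and divide through by rⁿ⁻²: r² - 12r + 36 = 0
Factor: (r - 6)² = 0, so r = 6 (double root).
General solution: c(n) = (A + Bn)·6ⁿ

Characteristic: r² - 12r + 36 = 0, Roots: r = 6 (double root)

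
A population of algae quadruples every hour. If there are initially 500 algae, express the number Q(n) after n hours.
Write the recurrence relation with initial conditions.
Each hour multiplies the count by 4, so the count after n hours depends only on the count after n-1 hours: Q(n) = 4 × Q(n-1). The starting count gives Q(0) = 500.
Unrolling n times gives the closed form Q(n) = 500 × 4ⁿ.

Q(n) = 4 × Q(n-1), Q(0) = 500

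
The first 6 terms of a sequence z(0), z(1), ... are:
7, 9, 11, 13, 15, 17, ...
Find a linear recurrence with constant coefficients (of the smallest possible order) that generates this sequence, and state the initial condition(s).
Look for the lowest-order linear relation among consecutive terms.
Observation: consecutive differences are constant (= 2).
Check at n=2: 1·9 + 2 = 11. ✓

z(n) = z(n-1) + 2, z(0) = 7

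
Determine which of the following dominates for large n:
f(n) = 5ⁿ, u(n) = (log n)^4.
Comparing growth rates:
Growth-rate hierarchy: log n ≺ any polynomial ≺ any exponential cⁿ (c>1) ≺ n! ≺ nⁿ.
exponential base 5 dominates polylogarithmic (log n)^4 asymptotically.

f(n) grows faster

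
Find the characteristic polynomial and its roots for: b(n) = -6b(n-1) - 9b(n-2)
Substitute b(n) = rⁿ and divide through by rⁿ⁻²: r² + 6r + 9 = 0
Factor: (r + 3)² = 0, so r = -3 (double root).
General solution: b(n) = (A + Bn)·(-3)ⁿ

Characteristic: r² + 6r + 9 = 0, Roots: r = -3 (double root)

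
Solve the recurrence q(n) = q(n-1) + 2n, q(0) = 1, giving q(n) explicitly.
Recurrence: q(n) = q(n-1) + 2n, initial: q(0) = 1.
Telescoping: q(n) = q(0) + 2·Σᵢ₌₁ⁿ i = 1 + 2·n(n+1)/2.

q(n) = 2·n(n+1)/2 + 1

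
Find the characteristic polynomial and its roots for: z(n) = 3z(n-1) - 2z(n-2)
Substitute z(n) = rⁿ and divide through by rⁿ⁻²: r² - 3r + 2 = 0
Factor: (r - 2)(r - 1) = 0, so r = 2, 1.
General solution: z(n) = A·2ⁿ + B·1ⁿ

Characteristic: r² - 3r + 2 = 0, Roots: r = 2, 1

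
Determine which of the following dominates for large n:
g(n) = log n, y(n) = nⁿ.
Comparing growth rates:
Growth-rate hierarchy: log n ≺ any polynomial ≺ any exponential cⁿ (c>1) ≺ n! ≺ nⁿ.
super-exponential nⁿ dominates logarithmic asymptotically.

y(n) grows faster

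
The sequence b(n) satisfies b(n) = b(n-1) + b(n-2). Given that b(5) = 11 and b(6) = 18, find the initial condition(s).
Work backwards using b(k) = b(k+2) - b(k+1):
b(4) = b(6) - b(5) = 18 - 11 = 7
b(3) = b(5) - b(4) = 11 - 7 = 4
b(2) = b(4) - b(3) = 7 - 4 = 3
b(1) = b(3) - b(2) = 4 - 3 = 1
b(0) = b(2) - b(1) = 3 - 1 = 2

b(0) = 2, b(1) = 1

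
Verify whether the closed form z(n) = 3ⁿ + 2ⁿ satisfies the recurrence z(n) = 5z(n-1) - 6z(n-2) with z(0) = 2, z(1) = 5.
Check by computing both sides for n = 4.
From the recurrence with z(0) = 2, z(1) = 5:
  z(0) = 2, z(1) = 5, z(2) = 13, z(3) = 35, z(4) = 97
  so the recurrence gives z(4) = 97.
From the proposed closed form z(n) = 3ⁿ + 2ⁿ:
  z(4) = 97.
Both sides give 97 at n = 4, and the initial condition(s) match, so the closed form is consistent.

Yes, the closed form is correct.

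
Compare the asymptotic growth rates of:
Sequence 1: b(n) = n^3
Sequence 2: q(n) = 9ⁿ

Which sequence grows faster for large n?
Comparing growth rates:
Growth-rate hierarchy: log n ≺ any polynomial ≺ any exponential cⁿ (c>1) ≺ n! ≺ nⁿ.
exponential base 9 dominates polynomial degree 3 asymptotically.

q(n) grows faster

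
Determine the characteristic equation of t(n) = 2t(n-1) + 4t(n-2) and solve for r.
Substitute t(n) = rⁿ and divide through by rⁿ⁻²: r² - 2r - 4 = 0
Discriminant: 2² + 4·4 = 20, not a perfect square, so by the quadratic formula r = (2 ± √20)/2.
General solution: t(n) = A·r₁ⁿ + B·r₂ⁿ where r₁,r₂ = (2 ± √20)/2

Characteristic: r² - 2r - 4 = 0, Roots: r = (2 ± √20)/2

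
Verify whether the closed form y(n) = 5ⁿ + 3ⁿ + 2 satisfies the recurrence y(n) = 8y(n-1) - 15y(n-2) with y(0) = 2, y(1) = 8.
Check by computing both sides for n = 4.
From the recurrence with y(0) = 2, y(1) = 8:
  y(0) = 2, y(1) = 8, y(2) = 34, y(3) = 152, y(4) = 706
  so the recurrence gives y(4) = 706.
From the proposed closed form y(n) = 5ⁿ + 3ⁿ + 2:
  y(4) = 708.
The recurrence gives 706 but the closed form gives 708, so the closed form does not satisfy the recurrence.

No, the closed form is incorrect.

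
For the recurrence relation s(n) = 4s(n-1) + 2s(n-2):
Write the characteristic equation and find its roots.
Substitute s(n) = rⁿ and divide through by rⁿ⁻²: r² - 4r - 2 = 0
Discriminant: 4² + 4·2 = 24, not a perfect square, so by the quadratic formula r = (4 ± √24)/2.
General solution: s(n) = A·r₁ⁿ + B·r₂ⁿ where r₁,r₂ = (4 ± √24)/2

Characteristic: r² - 4r - 2 = 0, Roots: r = (4 ± √24)/2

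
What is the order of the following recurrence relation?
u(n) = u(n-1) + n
The order is the largest lag k for which u(n-k) appears. Here the deepest term is u(n-1) (the n term is non-homogeneous and does not affect the order), so the order is 1.

Order 1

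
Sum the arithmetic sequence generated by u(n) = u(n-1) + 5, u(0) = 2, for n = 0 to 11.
Computing the sequence terms: 2, 7, 12, 17, 22, 27, 32, 37, 42, 47, 52, 57
Adding these values together:

354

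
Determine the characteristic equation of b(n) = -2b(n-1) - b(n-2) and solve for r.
Substitute b(n) = rⁿ and divide through by rⁿ⁻²: r² + 2r + 1 = 0
Factor: (r + 1)² = 0, so r = -1 (double root).
General solution: b(n) = (A + Bn)·(-1)ⁿ

Characteristic: r² + 2r + 1 = 0, Roots: r = -1 (double root)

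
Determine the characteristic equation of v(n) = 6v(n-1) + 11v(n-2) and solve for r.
Substitute v(n) = rⁿ and divide through by rⁿ⁻²: r² - 6r - 11 = 0
Discriminant: 6² + 4·11 = 80, not a perfect square, so by the quadratic formula r = (6 ± √80)/2.
General solution: v(n) = A·r₁ⁿ + B·r₂ⁿ where r₁,r₂ = (6 ± √80)/2

Characteristic: r² - 6r - 11 = 0, Roots: r = (6 ± √80)/2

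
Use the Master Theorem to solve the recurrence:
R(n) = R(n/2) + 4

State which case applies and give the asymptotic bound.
Master Theorem template: R(n) = a·R(n/b) + f(n).
Here: a=1, b=2, f(n)=4
Compute log_b(a) = log_2(1) = 0.
f(n) = 4 = Θ(1). Case 2: R(n) = Θ(log n).

Case 2: R(n) = Θ(log n)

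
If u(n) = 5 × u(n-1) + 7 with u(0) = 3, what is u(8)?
Computing step by step:
u(0) = 3
u(1) = 5 × 3 + 7 = 22
u(2) = 5 × 22 + 7 = 117
u(3) = 5 × 117 + 7 = 592
u(4) = 5 × 592 + 7 = 2967
u(5) = 5 × 2967 + 7 = 14842
u(6) = 5 × 14842 + 7 = 74217
u(7) = 5 × 74217 + 7 = 371092
u(8) = 5 × 371092 + 7 = 1855467

1855467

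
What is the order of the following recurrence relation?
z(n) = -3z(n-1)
The order is the largest lag k for which z(n-k) appears. Here the deepest term is z(n-1), so the order is 1.

Order 1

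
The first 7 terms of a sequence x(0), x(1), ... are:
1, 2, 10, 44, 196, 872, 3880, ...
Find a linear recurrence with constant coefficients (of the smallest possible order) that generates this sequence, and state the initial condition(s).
Look for the lowest-order linear relation among consecutive terms.
Observation: x(n) - 4·x(n-1) - (2)·x(n-2) = 0 holds for the shown terms, and no order-1 relation x(n) = α·x(n-1) + β fits.
Check at n=3: 4·10 + (2)·2 = 44. ✓

x(n) = 4x(n-1) + 2x(n-2), x(0) = 1, x(1) = 2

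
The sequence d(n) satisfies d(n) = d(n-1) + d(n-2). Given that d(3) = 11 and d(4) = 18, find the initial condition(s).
Work backwards using d(k) = d(k+2) - d(k+1):
d(2) = d(4) - d(3) = 18 - 11 = 7
d(1) = d(3) - d(2) = 11 - 7 = 4
d(0) = d(2) - d(1) = 7 - 4 = 3

d(0) = 3, d(1) = 4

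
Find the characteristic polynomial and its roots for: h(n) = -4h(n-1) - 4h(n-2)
Substitute h(n) = rⁿ and divide through by rⁿ⁻²: r² + 4r + 4 = 0
Factor: (r + 2)² = 0, so r = -2 (double root).
General solution: h(n) = (A + Bn)·(-2)ⁿ

Characteristic: r² + 4r + 4 = 0, Roots: r = -2 (double root)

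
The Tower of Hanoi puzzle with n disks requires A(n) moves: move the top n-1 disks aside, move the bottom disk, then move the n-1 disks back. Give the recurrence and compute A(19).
Moving n disks = move the top n-1 disks aside (A(n-1) moves) + move the largest disk (1 move) + move the n-1 disks back on top (A(n-1) moves), so A(n) = 2A(n-1) + 1, with A(1) = 1 (a single disk takes one move).
First terms: 1, 3, 7, 15, 31, 63, … — each is one less than a power of 2. Indeed A(n) + 1 = 2(A(n-1) + 1) with A(1) + 1 = 2, so A(n) + 1 = 2ⁿ and A(n) = 2ⁿ - 1.
Hence A(19) = 2^19 - 1 = 524288 - 1 = 524287.

A(n) = 2A(n-1) + 1, A(1) = 1; A(19) = 524287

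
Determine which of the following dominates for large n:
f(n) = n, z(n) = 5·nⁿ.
Comparing growth rates:
Growth-rate hierarchy: log n ≺ any polynomial ≺ any exponential cⁿ (c>1) ≺ n! ≺ nⁿ.
super-exponential nⁿ dominates polynomial degree 1 asymptotically.

z(n) grows faster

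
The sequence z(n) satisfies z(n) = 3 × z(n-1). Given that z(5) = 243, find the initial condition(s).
In general z(n) = 3ⁿ · z(0). At n = 5: z(0) = z(5) / 3^5 = 243 / 243 = 1.

z(0) = 1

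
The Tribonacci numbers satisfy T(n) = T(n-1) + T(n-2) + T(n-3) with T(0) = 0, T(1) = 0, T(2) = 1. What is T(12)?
Computing the sequence terms:
0, 0, 1, 1, 2, 4, 7, 13, 24, 44, 81, 149, 274

274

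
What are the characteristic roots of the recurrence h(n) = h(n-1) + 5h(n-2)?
Substitute h(n) = rⁿ and divide through by rⁿ⁻²: r² - r - 5 = 0
Discriminant: 1² + 4·5 = 21, not a perfect square, so by the quadratic formula r = (1 ± √21)/2.
General solution: h(n) = A·r₁ⁿ + B·r₂ⁿ where r₁,r₂ = (1 ± √21)/2

Characteristic: r² - r - 5 = 0, Roots: r = (1 ± √21)/2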